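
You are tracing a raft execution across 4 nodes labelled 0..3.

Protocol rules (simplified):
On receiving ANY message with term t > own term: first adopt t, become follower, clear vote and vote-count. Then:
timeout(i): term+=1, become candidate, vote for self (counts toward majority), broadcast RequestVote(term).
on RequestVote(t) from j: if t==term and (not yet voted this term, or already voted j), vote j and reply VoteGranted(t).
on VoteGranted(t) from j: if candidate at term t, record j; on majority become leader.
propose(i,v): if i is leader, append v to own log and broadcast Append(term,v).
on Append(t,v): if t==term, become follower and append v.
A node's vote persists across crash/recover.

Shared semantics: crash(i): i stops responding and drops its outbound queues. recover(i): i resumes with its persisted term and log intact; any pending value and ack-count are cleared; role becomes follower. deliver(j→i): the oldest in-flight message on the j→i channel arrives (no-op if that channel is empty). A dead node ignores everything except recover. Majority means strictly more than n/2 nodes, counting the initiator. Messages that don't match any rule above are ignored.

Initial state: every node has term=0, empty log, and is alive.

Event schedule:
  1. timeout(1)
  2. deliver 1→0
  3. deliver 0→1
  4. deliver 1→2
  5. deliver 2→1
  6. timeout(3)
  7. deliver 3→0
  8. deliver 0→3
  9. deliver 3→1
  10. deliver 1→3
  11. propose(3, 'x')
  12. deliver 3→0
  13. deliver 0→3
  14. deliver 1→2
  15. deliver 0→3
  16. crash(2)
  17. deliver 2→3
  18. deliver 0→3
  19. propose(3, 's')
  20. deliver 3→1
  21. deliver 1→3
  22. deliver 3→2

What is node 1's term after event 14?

1

1. timeout(1):  <1:cand t1 ->
2. deliver 1→0:  <0:foll t1 ->
3. deliver 0→1:  nop
4. deliver 1→2:  <2:foll t1 ->
5. deliver 2→1:  <1:lead t1 ->
6. timeout(3):  <3:cand t1 ->
7. deliver 3→0:  nop
8. deliver 0→3:  nop
9. deliver 3→1:  nop
10. deliver 1→3:  nop
11. propose(3,'x'):  nop
12. deliver 3→0:  nop
13. deliver 0→3:  nop
14. deliver 1→2:  nop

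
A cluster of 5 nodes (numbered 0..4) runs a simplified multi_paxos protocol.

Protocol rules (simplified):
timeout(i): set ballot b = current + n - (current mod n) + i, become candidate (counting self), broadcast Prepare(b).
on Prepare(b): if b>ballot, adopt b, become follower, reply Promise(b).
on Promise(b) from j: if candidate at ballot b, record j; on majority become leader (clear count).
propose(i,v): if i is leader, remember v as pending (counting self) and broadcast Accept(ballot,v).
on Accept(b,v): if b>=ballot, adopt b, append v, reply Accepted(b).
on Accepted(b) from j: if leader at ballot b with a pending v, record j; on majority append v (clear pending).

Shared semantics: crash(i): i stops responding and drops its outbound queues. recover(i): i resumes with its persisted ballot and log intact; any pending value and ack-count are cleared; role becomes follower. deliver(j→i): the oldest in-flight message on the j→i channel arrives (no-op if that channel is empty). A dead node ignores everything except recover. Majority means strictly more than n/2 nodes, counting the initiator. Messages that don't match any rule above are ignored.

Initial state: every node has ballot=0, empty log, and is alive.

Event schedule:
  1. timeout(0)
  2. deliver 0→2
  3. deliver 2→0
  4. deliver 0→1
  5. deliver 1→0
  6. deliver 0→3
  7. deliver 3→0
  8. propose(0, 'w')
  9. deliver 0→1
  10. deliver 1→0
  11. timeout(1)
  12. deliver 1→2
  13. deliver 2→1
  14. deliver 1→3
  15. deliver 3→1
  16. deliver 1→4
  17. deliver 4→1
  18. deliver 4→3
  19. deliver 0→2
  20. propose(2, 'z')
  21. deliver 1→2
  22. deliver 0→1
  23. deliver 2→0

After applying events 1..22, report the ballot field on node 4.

e1 timeout(0): 0[cand,b=5,-]
e2 deliver 0→2: 2[foll,b=5,-]
e3 deliver 2→0: ·
e4 deliver 0→1: 1[foll,b=5,-]
e5 deliver 1→0: 0[lead,b=5,-]
e6 deliver 0→3: 3[foll,b=5,-]
e7 deliver 3→0: ·
e8 propose(0,'w'): ·
e9 deliver 0→1: 1[foll,b=5,w]
e10 deliver 1→0: ·
e11 timeout(1): 1[cand,b=11,w]
e12 deliver 1→2: 2[foll,b=11,-]
e13 deliver 2→1: ·
e14 deliver 1→3: 3[foll,b=11,-]
e15 deliver 3→1: 1[lead,b=11,w]
e16 deliver 1→4: 4[foll,b=11,-]
e17 deliver 4→1: ·
e18 deliver 4→3: ·
e19 deliver 0→2: ·
e20 propose(2,'z'): ·
e21 deliver 1→2: ·
e22 deliver 0→1: ·

11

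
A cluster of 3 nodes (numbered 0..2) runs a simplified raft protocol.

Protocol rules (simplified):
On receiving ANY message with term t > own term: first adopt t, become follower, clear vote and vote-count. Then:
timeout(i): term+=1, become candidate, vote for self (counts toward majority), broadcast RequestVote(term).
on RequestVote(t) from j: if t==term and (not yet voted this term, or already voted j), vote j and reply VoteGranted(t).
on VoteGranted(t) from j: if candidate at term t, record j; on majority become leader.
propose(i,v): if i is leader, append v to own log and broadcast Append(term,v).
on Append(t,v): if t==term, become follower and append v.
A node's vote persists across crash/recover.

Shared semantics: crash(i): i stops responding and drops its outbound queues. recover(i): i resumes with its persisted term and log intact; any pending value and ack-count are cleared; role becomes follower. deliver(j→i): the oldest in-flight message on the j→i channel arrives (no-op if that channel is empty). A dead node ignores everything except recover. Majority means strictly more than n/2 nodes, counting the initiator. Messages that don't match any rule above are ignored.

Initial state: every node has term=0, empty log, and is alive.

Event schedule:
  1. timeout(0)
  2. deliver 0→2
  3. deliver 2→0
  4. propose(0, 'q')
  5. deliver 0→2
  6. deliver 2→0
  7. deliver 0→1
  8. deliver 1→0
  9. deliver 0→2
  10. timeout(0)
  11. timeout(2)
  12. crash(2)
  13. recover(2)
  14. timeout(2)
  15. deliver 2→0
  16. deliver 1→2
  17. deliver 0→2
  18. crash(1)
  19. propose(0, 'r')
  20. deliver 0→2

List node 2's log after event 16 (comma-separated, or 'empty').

q

[1] timeout(0) → N0(cand t1 [-])
[2] deliver 0→2 → N2(foll t1 [-])
[3] deliver 2→0 → N0(lead t1 [-])
[4] propose(0,'q') → N0(lead t1 [q])
[5] deliver 0→2 → N2(foll t1 [q])
[6] deliver 2→0 → ∅
[7] deliver 0→1 → N1(foll t1 [-])
[8] deliver 1→0 → ∅
[9] deliver 0→2 → ∅
[10] timeout(0) → N0(cand t2 [q])
[11] timeout(2) → N2(cand t2 [q])
[12] crash(2) → N2(✗cand t2 [q])
[13] recover(2) → N2(foll t2 [q])
[14] timeout(2) → N2(cand t3 [q])
[15] deliver 2→0 → N0(foll t3 [q])
[16] deliver 1→2 → ∅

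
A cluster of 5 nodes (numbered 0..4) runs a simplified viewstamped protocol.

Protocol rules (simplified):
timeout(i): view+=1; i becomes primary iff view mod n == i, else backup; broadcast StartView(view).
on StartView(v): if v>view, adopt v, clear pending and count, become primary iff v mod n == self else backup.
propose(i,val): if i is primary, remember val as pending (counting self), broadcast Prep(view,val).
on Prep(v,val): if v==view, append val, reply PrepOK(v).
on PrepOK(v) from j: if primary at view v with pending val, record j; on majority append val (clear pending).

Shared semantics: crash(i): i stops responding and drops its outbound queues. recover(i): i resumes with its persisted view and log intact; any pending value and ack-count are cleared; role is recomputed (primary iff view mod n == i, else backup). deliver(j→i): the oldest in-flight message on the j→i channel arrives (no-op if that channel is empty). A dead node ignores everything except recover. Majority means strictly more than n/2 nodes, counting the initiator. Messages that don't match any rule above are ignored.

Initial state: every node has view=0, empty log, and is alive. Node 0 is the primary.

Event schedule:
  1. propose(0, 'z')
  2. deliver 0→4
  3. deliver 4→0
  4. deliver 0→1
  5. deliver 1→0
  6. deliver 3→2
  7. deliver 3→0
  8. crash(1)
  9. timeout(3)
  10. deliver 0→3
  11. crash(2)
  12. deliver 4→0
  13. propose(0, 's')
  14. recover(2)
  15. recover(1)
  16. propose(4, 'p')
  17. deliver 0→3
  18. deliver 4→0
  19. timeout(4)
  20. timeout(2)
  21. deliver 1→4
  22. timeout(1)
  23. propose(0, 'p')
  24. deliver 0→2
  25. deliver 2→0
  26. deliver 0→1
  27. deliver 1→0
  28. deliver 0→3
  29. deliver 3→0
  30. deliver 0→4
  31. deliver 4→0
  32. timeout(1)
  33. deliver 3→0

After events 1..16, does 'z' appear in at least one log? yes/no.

yes

[1] propose(0,'z') → ∅
[2] deliver 0→4 → N4(back v0 [z])
[3] deliver 4→0 → ∅
[4] deliver 0→1 → N1(back v0 [z])
[5] deliver 1→0 → N0(prim v0 [z])
[6] deliver 3→2 → ∅
[7] deliver 3→0 → ∅
[8] crash(1) → N1(✗back v0 [z])
[9] timeout(3) → N3(back v1 [-])
[10] deliver 0→3 → ∅
[11] crash(2) → N2(✗back v0 [-])
[12] deliver 4→0 → ∅
[13] propose(0,'s') → ∅
[14] recover(2) → N2(back v0 [-])
[15] recover(1) → N1(back v0 [z])
[16] propose(4,'p') → ∅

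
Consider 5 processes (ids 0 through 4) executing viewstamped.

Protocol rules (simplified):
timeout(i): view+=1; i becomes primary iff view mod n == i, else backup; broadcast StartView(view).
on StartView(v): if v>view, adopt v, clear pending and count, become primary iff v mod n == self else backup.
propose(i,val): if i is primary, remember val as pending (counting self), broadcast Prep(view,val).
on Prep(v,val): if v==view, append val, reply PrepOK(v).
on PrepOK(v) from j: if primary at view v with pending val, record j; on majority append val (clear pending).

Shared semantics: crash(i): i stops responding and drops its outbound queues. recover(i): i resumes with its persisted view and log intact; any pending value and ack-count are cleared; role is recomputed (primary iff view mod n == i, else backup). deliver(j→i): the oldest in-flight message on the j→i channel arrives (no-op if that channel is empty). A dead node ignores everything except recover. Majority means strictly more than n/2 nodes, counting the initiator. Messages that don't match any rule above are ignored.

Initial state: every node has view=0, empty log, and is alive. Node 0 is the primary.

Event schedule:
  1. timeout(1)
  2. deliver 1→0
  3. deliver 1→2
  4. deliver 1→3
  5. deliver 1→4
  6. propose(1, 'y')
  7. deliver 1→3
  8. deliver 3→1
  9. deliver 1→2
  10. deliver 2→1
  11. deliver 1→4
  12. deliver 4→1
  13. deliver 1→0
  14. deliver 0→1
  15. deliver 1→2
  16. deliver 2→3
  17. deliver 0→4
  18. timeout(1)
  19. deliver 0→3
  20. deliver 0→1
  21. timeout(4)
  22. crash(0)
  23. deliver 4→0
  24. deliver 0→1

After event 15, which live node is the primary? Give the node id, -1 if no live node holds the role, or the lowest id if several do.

step 1 timeout(1): 1={prim,v=1,log=-}
step 2 deliver 1→0: 0={back,v=1,log=-}
step 3 deliver 1→2: 2={back,v=1,log=-}
step 4 deliver 1→3: 3={back,v=1,log=-}
step 5 deliver 1→4: 4={back,v=1,log=-}
step 6 propose(1,'y'): —
step 7 deliver 1→3: 3={back,v=1,log=y}
step 8 deliver 3→1: —
step 9 deliver 1→2: 2={back,v=1,log=y}
step 10 deliver 2→1: 1={prim,v=1,log=y}
step 11 deliver 1→4: 4={back,v=1,log=y}
step 12 deliver 4→1: —
step 13 deliver 1→0: 0={back,v=1,log=y}
step 14 deliver 0→1: —
step 15 deliver 1→2: —

1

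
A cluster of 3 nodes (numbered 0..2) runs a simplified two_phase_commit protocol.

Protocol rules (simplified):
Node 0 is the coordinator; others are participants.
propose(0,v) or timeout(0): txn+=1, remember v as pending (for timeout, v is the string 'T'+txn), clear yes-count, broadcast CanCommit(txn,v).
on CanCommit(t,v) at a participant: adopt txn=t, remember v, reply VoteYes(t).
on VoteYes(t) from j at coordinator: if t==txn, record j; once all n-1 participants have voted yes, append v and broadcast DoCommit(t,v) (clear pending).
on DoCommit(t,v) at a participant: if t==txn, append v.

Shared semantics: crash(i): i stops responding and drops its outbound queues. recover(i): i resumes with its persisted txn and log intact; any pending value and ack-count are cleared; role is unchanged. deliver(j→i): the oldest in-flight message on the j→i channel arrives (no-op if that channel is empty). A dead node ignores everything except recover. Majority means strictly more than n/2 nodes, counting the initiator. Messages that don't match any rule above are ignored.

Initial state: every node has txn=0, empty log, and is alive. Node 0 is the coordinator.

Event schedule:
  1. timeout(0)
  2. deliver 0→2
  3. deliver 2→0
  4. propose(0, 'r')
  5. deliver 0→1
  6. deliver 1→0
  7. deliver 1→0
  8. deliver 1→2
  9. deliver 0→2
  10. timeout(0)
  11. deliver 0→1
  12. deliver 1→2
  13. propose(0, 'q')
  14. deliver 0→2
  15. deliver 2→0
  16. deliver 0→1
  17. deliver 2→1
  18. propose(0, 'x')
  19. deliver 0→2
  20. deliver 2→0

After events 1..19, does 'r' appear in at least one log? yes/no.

1. timeout(0):  <0:coor t1 ->
2. deliver 0→2:  <2:part t1 ->
3. deliver 2→0:  nop
4. propose(0,'r'):  <0:coor t2 ->
5. deliver 0→1:  <1:part t1 ->
6. deliver 1→0:  nop
7. deliver 1→0:  nop
8. deliver 1→2:  nop
9. deliver 0→2:  <2:part t2 ->
10. timeout(0):  <0:coor t3 ->
11. deliver 0→1:  <1:part t2 ->
12. deliver 1→2:  nop
13. propose(0,'q'):  <0:coor t4 ->
14. deliver 0→2:  <2:part t3 ->
15. deliver 2→0:  nop
16. deliver 0→1:  <1:part t3 ->
17. deliver 2→1:  nop
18. propose(0,'x'):  <0:coor t5 ->
19. deliver 0→2:  <2:part t4 ->

no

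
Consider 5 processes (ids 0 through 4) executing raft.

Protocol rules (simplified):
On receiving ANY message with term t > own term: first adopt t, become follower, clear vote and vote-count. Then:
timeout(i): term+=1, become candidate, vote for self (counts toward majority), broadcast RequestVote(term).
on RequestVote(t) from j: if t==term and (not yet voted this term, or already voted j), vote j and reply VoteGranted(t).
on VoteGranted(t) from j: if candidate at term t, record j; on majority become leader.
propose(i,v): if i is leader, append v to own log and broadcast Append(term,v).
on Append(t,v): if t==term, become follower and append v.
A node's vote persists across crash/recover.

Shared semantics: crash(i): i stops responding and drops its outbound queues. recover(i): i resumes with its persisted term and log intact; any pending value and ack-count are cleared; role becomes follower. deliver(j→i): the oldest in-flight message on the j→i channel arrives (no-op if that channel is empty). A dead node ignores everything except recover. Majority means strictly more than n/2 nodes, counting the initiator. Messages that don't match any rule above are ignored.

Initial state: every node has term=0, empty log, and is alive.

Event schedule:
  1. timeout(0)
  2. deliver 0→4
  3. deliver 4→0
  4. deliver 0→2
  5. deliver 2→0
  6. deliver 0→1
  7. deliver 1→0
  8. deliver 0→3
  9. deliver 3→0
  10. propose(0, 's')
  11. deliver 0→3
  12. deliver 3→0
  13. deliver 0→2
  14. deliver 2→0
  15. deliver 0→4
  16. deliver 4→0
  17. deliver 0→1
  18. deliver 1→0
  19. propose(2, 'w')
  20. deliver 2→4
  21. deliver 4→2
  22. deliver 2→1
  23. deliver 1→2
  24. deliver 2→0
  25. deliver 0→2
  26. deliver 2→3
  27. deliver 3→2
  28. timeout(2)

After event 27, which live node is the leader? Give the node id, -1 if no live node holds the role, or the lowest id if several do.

step 1 timeout(0): 0={cand,t=1,log=-}
step 2 deliver 0→4: 4={foll,t=1,log=-}
step 3 deliver 4→0: —
step 4 deliver 0→2: 2={foll,t=1,log=-}
step 5 deliver 2→0: 0={lead,t=1,log=-}
step 6 deliver 0→1: 1={foll,t=1,log=-}
step 7 deliver 1→0: —
step 8 deliver 0→3: 3={foll,t=1,log=-}
step 9 deliver 3→0: —
step 10 propose(0,'s'): 0={lead,t=1,log=s}
step 11 deliver 0→3: 3={foll,t=1,log=s}
step 12 deliver 3→0: —
step 13 deliver 0→2: 2={foll,t=1,log=s}
step 14 deliver 2→0: —
step 15 deliver 0→4: 4={foll,t=1,log=s}
step 16 deliver 4→0: —
step 17 deliver 0→1: 1={foll,t=1,log=s}
step 18 deliver 1→0: —
step 19 propose(2,'w'): —
step 20 deliver 2→4: —
step 21 deliver 4→2: —
step 22 deliver 2→1: —
step 23 deliver 1→2: —
step 24 deliver 2→0: —
step 25 deliver 0→2: —
step 26 deliver 2→3: —
step 27 deliver 3→2: —

0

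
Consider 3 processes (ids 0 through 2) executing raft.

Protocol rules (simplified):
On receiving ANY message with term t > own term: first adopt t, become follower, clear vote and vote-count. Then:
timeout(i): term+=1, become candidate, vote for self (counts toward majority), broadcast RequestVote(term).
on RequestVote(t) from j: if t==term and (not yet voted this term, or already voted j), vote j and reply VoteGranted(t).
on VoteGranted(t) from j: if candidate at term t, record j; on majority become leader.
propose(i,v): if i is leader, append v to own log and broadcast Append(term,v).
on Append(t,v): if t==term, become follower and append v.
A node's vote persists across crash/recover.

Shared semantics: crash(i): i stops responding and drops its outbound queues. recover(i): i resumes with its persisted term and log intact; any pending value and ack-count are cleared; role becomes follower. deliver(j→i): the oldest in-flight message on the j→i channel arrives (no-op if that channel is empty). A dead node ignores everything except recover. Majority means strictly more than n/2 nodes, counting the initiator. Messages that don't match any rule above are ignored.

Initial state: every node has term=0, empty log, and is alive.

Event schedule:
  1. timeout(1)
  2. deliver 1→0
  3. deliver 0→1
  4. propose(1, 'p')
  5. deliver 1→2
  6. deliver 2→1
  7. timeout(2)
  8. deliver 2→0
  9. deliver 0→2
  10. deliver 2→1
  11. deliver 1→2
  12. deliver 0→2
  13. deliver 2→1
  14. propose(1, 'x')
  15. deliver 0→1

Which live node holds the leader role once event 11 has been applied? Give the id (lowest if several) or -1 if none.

1. timeout(1):  <1:cand t1 ->
2. deliver 1→0:  <0:foll t1 ->
3. deliver 0→1:  <1:lead t1 ->
4. propose(1,'p'):  <1:lead t1 p>
5. deliver 1→2:  <2:foll t1 ->
6. deliver 2→1:  nop
7. timeout(2):  <2:cand t2 ->
8. deliver 2→0:  <0:foll t2 ->
9. deliver 0→2:  <2:lead t2 ->
10. deliver 2→1:  <1:foll t2 p>
11. deliver 1→2:  nop

2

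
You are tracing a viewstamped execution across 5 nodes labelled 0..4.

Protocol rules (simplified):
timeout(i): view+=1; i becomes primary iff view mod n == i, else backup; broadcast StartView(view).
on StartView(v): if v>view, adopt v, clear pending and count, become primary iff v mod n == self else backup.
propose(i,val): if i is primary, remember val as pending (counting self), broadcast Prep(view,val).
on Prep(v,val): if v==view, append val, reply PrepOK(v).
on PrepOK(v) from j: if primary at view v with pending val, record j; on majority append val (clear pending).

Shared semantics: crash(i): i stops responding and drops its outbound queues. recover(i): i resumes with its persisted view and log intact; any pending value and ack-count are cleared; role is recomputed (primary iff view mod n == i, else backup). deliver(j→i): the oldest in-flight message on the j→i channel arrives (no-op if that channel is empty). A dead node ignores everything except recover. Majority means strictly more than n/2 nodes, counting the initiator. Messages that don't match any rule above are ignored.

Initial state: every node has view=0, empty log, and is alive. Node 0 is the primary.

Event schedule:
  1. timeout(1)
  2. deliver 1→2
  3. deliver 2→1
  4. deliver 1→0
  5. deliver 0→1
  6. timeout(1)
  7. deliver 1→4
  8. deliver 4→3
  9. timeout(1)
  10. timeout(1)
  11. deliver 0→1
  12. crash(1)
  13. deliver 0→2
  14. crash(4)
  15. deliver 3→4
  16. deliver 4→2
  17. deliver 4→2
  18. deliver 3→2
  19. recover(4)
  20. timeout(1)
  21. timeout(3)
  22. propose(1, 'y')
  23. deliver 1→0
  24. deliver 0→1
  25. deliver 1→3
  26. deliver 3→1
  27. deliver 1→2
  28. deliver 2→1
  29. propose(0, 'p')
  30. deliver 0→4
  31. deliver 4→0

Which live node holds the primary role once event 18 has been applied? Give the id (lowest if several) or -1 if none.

e1 timeout(1): 1[prim,v=1,-]
e2 deliver 1→2: 2[back,v=1,-]
e3 deliver 2→1: ·
e4 deliver 1→0: 0[back,v=1,-]
e5 deliver 0→1: ·
e6 timeout(1): 1[back,v=2,-]
e7 deliver 1→4: 4[back,v=1,-]
e8 deliver 4→3: ·
e9 timeout(1): 1[back,v=3,-]
e10 timeout(1): 1[back,v=4,-]
e11 deliver 0→1: ·
e12 crash(1): 1[✗back,v=4,-]
e13 deliver 0→2: ·
e14 crash(4): 4[✗back,v=1,-]
e15 deliver 3→4: ·
e16 deliver 4→2: ·
e17 deliver 4→2: ·
e18 deliver 3→2: ·

-1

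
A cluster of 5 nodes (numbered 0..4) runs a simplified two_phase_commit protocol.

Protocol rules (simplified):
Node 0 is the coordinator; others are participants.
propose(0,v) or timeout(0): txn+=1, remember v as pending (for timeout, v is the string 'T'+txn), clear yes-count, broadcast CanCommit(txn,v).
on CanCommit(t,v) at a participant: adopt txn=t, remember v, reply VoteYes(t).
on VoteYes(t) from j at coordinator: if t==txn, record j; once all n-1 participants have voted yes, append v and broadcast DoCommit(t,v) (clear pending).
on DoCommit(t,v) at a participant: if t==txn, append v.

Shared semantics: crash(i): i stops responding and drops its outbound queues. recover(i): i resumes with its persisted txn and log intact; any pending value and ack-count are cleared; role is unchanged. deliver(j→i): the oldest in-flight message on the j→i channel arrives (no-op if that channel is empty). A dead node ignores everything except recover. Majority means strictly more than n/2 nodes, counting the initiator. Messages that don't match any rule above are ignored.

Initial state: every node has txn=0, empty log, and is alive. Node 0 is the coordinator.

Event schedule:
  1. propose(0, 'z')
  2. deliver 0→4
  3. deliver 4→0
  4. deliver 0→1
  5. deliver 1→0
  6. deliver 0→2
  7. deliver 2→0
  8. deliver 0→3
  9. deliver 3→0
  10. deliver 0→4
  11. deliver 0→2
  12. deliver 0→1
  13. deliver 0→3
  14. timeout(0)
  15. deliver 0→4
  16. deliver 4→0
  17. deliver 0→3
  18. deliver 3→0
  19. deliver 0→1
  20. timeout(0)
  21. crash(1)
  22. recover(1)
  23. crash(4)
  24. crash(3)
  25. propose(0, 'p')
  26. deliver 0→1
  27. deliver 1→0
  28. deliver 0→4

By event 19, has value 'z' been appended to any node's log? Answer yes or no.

e1 propose(0,'z'): 0[coor,t=1,-]
e2 deliver 0→4: 4[part,t=1,-]
e3 deliver 4→0: ·
e4 deliver 0→1: 1[part,t=1,-]
e5 deliver 1→0: ·
e6 deliver 0→2: 2[part,t=1,-]
e7 deliver 2→0: ·
e8 deliver 0→3: 3[part,t=1,-]
e9 deliver 3→0: 0[coor,t=1,z]
e10 deliver 0→4: 4[part,t=1,z]
e11 deliver 0→2: 2[part,t=1,z]
e12 deliver 0→1: 1[part,t=1,z]
e13 deliver 0→3: 3[part,t=1,z]
e14 timeout(0): 0[coor,t=2,z]
e15 deliver 0→4: 4[part,t=2,z]
e16 deliver 4→0: ·
e17 deliver 0→3: 3[part,t=2,z]
e18 deliver 3→0: ·
e19 deliver 0→1: 1[part,t=2,z]

yes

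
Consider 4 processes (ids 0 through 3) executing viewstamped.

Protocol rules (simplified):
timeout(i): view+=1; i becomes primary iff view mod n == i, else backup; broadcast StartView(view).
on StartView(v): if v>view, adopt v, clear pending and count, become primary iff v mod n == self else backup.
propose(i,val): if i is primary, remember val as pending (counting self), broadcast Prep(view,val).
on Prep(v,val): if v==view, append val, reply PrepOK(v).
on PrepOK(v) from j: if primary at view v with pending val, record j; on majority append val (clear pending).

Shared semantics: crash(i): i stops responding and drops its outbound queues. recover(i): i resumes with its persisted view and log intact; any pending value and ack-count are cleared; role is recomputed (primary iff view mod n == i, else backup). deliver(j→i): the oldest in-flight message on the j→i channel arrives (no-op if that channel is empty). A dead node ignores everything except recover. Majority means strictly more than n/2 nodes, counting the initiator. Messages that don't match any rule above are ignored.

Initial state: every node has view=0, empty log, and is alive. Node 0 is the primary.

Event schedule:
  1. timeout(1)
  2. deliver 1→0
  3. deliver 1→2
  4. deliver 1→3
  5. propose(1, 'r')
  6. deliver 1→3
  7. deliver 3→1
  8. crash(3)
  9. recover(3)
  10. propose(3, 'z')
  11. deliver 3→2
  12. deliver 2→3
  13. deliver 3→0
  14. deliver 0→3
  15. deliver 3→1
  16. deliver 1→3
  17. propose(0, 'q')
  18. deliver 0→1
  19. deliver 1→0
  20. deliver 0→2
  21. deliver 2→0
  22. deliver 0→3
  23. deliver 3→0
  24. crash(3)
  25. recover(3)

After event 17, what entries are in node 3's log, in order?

step 1 timeout(1): 1={prim,v=1,log=-}
step 2 deliver 1→0: 0={back,v=1,log=-}
step 3 deliver 1→2: 2={back,v=1,log=-}
step 4 deliver 1→3: 3={back,v=1,log=-}
step 5 propose(1,'r'): —
step 6 deliver 1→3: 3={back,v=1,log=r}
step 7 deliver 3→1: —
step 8 crash(3): 3={✗back,v=1,log=r}
step 9 recover(3): 3={back,v=1,log=r}
step 10 propose(3,'z'): —
step 11 deliver 3→2: —
step 12 deliver 2→3: —
step 13 deliver 3→0: —
step 14 deliver 0→3: —
step 15 deliver 3→1: —
step 16 deliver 1→3: —
step 17 propose(0,'q'): —

r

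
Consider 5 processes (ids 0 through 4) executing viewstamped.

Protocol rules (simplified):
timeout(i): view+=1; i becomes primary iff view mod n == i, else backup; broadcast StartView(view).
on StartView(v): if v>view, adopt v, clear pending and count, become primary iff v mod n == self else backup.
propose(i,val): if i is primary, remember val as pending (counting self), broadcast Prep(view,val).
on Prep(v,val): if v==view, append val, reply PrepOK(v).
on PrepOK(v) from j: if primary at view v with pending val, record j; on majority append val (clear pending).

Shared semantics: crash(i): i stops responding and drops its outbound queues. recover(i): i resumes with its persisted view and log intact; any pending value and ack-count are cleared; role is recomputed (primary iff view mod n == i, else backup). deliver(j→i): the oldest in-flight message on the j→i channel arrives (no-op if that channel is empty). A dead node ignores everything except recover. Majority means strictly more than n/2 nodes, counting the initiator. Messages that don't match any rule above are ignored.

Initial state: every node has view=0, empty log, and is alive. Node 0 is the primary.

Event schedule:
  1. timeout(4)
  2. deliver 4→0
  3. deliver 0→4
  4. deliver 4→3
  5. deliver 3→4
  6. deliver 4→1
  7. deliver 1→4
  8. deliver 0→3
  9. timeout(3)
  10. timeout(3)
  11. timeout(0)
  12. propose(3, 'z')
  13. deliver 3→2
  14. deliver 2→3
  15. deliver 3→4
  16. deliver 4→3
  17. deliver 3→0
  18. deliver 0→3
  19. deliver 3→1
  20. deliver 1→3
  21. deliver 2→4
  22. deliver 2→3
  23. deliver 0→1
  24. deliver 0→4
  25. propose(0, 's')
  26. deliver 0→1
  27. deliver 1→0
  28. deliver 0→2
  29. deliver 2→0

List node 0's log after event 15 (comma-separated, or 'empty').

empty

step 1 timeout(4): 4={back,v=1,log=-}
step 2 deliver 4→0: 0={back,v=1,log=-}
step 3 deliver 0→4: —
step 4 deliver 4→3: 3={back,v=1,log=-}
step 5 deliver 3→4: —
step 6 deliver 4→1: 1={prim,v=1,log=-}
step 7 deliver 1→4: —
step 8 deliver 0→3: —
step 9 timeout(3): 3={back,v=2,log=-}
step 10 timeout(3): 3={prim,v=3,log=-}
step 11 timeout(0): 0={back,v=2,log=-}
step 12 propose(3,'z'): —
step 13 deliver 3→2: 2={prim,v=2,log=-}
step 14 deliver 2→3: —
step 15 deliver 3→4: 4={back,v=2,log=-}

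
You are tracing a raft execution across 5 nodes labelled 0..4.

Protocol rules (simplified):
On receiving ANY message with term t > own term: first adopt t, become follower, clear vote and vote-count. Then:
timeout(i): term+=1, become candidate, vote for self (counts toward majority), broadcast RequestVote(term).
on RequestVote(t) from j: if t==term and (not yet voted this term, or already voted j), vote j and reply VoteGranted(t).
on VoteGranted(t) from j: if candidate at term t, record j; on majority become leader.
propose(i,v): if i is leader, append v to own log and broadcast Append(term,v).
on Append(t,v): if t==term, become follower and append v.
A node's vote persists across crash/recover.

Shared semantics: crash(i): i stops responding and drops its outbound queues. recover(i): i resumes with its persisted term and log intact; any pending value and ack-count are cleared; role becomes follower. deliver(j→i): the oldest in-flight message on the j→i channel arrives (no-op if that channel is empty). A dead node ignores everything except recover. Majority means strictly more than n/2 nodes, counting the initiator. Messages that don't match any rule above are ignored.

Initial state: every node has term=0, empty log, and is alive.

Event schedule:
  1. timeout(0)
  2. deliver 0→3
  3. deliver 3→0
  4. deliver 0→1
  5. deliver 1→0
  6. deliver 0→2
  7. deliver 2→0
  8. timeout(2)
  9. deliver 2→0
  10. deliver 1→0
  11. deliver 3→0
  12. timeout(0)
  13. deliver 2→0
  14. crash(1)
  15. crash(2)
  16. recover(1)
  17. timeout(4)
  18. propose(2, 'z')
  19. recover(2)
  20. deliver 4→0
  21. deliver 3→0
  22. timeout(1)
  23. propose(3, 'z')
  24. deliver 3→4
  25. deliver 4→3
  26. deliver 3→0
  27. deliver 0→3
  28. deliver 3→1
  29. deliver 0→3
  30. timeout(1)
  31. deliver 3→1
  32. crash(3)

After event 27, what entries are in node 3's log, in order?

[1] timeout(0) → N0(cand t1 [-])
[2] deliver 0→3 → N3(foll t1 [-])
[3] deliver 3→0 → ∅
[4] deliver 0→1 → N1(foll t1 [-])
[5] deliver 1→0 → N0(lead t1 [-])
[6] deliver 0→2 → N2(foll t1 [-])
[7] deliver 2→0 → ∅
[8] timeout(2) → N2(cand t2 [-])
[9] deliver 2→0 → N0(foll t2 [-])
[10] deliver 1→0 → ∅
[11] deliver 3→0 → ∅
[12] timeout(0) → N0(cand t3 [-])
[13] deliver 2→0 → ∅
[14] crash(1) → N1(✗foll t1 [-])
[15] crash(2) → N2(✗cand t2 [-])
[16] recover(1) → N1(foll t1 [-])
[17] timeout(4) → N4(cand t1 [-])
[18] propose(2,'z') → ∅
[19] recover(2) → N2(foll t2 [-])
[20] deliver 4→0 → ∅
[21] deliver 3→0 → ∅
[22] timeout(1) → N1(cand t2 [-])
[23] propose(3,'z') → ∅
[24] deliver 3→4 → ∅
[25] deliver 4→3 → ∅
[26] deliver 3→0 → ∅
[27] deliver 0→3 → N3(foll t3 [-])

empty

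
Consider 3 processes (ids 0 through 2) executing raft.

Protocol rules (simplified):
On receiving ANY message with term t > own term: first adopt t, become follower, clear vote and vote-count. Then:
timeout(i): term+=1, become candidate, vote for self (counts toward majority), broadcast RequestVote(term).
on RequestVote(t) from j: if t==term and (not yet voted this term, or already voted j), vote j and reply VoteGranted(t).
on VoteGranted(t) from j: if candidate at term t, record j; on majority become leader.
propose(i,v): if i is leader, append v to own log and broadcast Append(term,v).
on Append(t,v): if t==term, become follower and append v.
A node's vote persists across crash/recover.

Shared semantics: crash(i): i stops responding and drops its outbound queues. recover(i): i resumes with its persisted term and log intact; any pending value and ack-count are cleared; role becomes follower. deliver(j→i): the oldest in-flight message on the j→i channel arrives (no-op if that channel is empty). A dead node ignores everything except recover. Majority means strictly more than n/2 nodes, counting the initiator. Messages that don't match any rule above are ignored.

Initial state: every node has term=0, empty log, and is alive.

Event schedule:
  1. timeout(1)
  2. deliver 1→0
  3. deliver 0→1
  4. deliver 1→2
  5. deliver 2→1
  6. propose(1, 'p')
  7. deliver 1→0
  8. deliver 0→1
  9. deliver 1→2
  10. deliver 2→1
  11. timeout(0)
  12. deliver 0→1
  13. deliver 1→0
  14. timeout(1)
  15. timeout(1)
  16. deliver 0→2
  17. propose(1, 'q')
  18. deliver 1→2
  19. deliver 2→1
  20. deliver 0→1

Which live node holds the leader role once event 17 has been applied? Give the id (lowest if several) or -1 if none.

[1] timeout(1) → N1(cand t1 [-])
[2] deliver 1→0 → N0(foll t1 [-])
[3] deliver 0→1 → N1(lead t1 [-])
[4] deliver 1→2 → N2(foll t1 [-])
[5] deliver 2→1 → ∅
[6] propose(1,'p') → N1(lead t1 [p])
[7] deliver 1→0 → N0(foll t1 [p])
[8] deliver 0→1 → ∅
[9] deliver 1→2 → N2(foll t1 [p])
[10] deliver 2→1 → ∅
[11] timeout(0) → N0(cand t2 [p])
[12] deliver 0→1 → N1(foll t2 [p])
[13] deliver 1→0 → N0(lead t2 [p])
[14] timeout(1) → N1(cand t3 [p])
[15] timeout(1) → N1(cand t4 [p])
[16] deliver 0→2 → N2(foll t2 [p])
[17] propose(1,'q') → ∅

0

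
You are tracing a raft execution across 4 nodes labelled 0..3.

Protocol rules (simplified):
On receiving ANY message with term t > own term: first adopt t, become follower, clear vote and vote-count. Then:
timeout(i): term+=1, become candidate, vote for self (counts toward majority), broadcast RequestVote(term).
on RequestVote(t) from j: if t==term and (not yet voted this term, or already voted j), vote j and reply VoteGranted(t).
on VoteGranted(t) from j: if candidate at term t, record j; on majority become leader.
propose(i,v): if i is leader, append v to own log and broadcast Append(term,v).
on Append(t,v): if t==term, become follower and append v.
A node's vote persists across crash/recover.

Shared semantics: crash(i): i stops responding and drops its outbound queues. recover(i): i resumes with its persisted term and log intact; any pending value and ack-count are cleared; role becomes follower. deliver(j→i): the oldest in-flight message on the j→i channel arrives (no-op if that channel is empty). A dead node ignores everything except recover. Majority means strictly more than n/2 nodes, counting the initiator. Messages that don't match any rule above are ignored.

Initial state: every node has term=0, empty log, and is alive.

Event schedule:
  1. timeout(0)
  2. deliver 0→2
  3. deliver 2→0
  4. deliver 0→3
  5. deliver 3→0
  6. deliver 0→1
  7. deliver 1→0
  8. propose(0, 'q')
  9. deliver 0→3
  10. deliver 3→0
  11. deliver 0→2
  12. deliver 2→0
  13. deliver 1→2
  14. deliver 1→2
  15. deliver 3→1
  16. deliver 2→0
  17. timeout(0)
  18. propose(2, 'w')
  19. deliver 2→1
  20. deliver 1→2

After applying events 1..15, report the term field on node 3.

1. timeout(0):  <0:cand t1 ->
2. deliver 0→2:  <2:foll t1 ->
3. deliver 2→0:  nop
4. deliver 0→3:  <3:foll t1 ->
5. deliver 3→0:  <0:lead t1 ->
6. deliver 0→1:  <1:foll t1 ->
7. deliver 1→0:  nop
8. propose(0,'q'):  <0:lead t1 q>
9. deliver 0→3:  <3:foll t1 q>
10. deliver 3→0:  nop
11. deliver 0→2:  <2:foll t1 q>
12. deliver 2→0:  nop
13. deliver 1→2:  nop
14. deliver 1→2:  nop
15. deliver 3→1:  nop

1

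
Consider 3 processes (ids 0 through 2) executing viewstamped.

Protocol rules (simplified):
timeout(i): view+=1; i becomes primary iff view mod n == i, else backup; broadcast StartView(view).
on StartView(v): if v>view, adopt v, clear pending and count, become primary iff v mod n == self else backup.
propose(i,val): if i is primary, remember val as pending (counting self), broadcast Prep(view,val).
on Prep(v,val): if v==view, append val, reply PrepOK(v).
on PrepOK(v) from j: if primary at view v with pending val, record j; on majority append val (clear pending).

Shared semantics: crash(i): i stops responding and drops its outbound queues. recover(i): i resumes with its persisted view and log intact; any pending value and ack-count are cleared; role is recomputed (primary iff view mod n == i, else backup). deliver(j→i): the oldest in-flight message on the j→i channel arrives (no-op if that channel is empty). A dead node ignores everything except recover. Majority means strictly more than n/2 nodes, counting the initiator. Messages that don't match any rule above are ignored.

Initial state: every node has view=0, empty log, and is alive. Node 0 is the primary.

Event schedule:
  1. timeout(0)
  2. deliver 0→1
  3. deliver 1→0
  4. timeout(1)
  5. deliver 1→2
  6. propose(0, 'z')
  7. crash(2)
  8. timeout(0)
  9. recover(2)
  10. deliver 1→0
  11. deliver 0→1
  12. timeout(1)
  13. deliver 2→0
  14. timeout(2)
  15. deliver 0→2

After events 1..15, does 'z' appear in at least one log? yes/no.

1. timeout(0):  <0:back v1 ->
2. deliver 0→1:  <1:prim v1 ->
3. deliver 1→0:  nop
4. timeout(1):  <1:back v2 ->
5. deliver 1→2:  <2:prim v2 ->
6. propose(0,'z'):  nop
7. crash(2):  <2:✗prim v2 ->
8. timeout(0):  <0:back v2 ->
9. recover(2):  <2:prim v2 ->
10. deliver 1→0:  nop
11. deliver 0→1:  nop
12. timeout(1):  <1:back v3 ->
13. deliver 2→0:  nop
14. timeout(2):  <2:back v3 ->
15. deliver 0→2:  nop

no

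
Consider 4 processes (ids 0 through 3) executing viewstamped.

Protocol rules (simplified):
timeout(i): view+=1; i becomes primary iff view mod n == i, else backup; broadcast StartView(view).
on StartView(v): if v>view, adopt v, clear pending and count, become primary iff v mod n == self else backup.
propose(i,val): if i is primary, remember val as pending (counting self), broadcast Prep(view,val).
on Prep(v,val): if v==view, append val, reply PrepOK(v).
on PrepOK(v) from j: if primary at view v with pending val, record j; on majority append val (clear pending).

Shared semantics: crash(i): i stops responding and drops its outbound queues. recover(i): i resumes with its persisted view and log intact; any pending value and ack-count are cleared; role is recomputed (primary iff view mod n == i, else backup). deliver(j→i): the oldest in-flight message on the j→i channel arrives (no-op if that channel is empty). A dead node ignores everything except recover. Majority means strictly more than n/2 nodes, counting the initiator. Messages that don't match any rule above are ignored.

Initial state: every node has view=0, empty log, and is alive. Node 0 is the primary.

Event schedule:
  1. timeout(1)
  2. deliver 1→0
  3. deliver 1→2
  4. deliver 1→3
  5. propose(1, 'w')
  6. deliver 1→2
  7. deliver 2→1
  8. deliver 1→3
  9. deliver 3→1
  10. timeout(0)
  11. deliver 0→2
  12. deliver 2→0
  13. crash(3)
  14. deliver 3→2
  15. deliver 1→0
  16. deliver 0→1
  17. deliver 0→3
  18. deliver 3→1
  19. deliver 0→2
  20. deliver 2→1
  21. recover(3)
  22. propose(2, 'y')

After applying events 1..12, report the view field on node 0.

e1 timeout(1): 1[prim,v=1,-]
e2 deliver 1→0: 0[back,v=1,-]
e3 deliver 1→2: 2[back,v=1,-]
e4 deliver 1→3: 3[back,v=1,-]
e5 propose(1,'w'): ·
e6 deliver 1→2: 2[back,v=1,w]
e7 deliver 2→1: ·
e8 deliver 1→3: 3[back,v=1,w]
e9 deliver 3→1: 1[prim,v=1,w]
e10 timeout(0): 0[back,v=2,-]
e11 deliver 0→2: 2[prim,v=2,w]
e12 deliver 2→0: ·

2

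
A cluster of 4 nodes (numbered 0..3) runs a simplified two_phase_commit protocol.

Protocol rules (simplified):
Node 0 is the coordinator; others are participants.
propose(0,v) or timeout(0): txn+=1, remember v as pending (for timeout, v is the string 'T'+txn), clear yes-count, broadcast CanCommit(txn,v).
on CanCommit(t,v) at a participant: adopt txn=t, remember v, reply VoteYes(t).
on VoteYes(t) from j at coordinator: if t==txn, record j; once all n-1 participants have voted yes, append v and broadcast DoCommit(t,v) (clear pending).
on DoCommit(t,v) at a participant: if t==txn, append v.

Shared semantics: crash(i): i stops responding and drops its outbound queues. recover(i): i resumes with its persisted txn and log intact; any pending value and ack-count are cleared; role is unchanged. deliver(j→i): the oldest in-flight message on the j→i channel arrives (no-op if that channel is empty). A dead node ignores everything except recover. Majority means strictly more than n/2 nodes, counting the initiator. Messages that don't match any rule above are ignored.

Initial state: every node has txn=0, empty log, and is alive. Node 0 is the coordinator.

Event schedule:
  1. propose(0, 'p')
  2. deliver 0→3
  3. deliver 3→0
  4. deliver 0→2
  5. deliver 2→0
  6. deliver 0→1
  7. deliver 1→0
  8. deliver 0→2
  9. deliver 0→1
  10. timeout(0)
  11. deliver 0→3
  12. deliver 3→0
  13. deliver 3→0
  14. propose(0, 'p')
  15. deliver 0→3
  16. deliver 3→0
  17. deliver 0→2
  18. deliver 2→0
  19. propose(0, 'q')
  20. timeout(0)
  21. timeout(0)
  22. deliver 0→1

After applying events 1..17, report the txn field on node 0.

3

step 1 propose(0,'p'): 0={coor,t=1,log=-}
step 2 deliver 0→3: 3={part,t=1,log=-}
step 3 deliver 3→0: —
step 4 deliver 0→2: 2={part,t=1,log=-}
step 5 deliver 2→0: —
step 6 deliver 0→1: 1={part,t=1,log=-}
step 7 deliver 1→0: 0={coor,t=1,log=p}
step 8 deliver 0→2: 2={part,t=1,log=p}
step 9 deliver 0→1: 1={part,t=1,log=p}
step 10 timeout(0): 0={coor,t=2,log=p}
step 11 deliver 0→3: 3={part,t=1,log=p}
step 12 deliver 3→0: —
step 13 deliver 3→0: —
step 14 propose(0,'p'): 0={coor,t=3,log=p}
step 15 deliver 0→3: 3={part,t=2,log=p}
step 16 deliver 3→0: —
step 17 deliver 0→2: 2={part,t=2,log=p}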